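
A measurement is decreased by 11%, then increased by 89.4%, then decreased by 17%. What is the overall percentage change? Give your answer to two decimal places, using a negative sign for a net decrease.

39.91%

An 11% decrease multiplies by 0.89.
Then an 89.4% increase: 0.89 × 1.894 = 1.68566.
Then a 17% decrease: 1.68566 × 0.83 = 1.3990978.
Overall factor 1.3990978, i.e. 39.91%.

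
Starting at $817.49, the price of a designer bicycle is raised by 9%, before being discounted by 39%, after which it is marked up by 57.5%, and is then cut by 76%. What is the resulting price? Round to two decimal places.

Each change multiplies by a factor: 1.09 × 0.61 × 1.575 × 0.24 = 0.2513322.
$817.49 × 0.2513322 = $205.461560178 ≈ $205.46.

$205.46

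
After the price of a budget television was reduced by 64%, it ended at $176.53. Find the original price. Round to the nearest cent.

The overall multiplier applied was 0.36.
So the original price was $176.53 ÷ 0.36 ≈ $490.36.

$490.36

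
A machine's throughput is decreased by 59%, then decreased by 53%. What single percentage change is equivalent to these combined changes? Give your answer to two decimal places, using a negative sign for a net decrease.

-80.73%

A 59% decrease multiplies by 0.41.
Then a 53% decrease: 0.41 × 0.47 = 0.1927.
Overall factor 0.1927, i.e. -80.73%.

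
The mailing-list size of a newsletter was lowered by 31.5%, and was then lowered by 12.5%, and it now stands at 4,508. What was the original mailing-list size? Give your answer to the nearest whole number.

Undoing the 12.5% decrease: 4,508 ÷ 0.875 = 5152.
Undoing the 31.5% decrease: 5152 ÷ 0.685 ≈ 7,521.

7,521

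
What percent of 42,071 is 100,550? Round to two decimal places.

100,550 ÷ 42,071 ≈ 239.00%.

239.00%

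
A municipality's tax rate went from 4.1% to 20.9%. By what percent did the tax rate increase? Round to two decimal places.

The change is 20.9 − 4.1 = 16.8 percentage points.
Relative to the original 4.1%, that is 16.8 ÷ 4.1 ≈ 409.76%.
So the tax rate rose by 409.76%.

409.76%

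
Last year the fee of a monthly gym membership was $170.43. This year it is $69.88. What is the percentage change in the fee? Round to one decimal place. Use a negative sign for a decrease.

Change: $69.88 − $170.43 = -$100.55.
Relative to the original: -$100.55 ÷ $170.43 ≈ -59.0%.

-59.0%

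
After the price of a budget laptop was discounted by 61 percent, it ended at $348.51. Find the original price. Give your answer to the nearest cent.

The overall multiplier applied was 0.39.
So the original price was $348.51 ÷ 0.39 ≈ $893.62.

$893.62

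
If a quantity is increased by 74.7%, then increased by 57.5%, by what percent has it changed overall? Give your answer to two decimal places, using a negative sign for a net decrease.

The combined multiplier is 1.747 × 1.575 = 2.751525.
That corresponds to an increase of 175.15%.

175.15%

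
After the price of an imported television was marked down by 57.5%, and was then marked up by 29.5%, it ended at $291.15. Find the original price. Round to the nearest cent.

The overall multiplier applied was 0.425 × 1.295 = 0.550375.
So the original price was $291.15 ÷ 0.550375 ≈ $529.00.

$529.00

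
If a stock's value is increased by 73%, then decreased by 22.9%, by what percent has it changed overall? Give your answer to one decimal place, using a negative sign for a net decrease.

A 73% increase multiplies by 1.73.
Then a 22.9% decrease: 1.73 × 0.771 = 1.33383.
Overall factor 1.33383, i.e. 33.4%.

33.4%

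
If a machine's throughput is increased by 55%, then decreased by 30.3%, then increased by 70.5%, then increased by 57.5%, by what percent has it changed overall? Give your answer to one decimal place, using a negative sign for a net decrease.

A 55% increase multiplies by 1.55.
Then a 30.3% decrease: 1.55 × 0.697 = 1.08035.
Then a 70.5% increase: 1.08035 × 1.705 = 1.84199675.
Then a 57.5% increase: 1.84199675 × 1.575 = 2.90114488125.
Overall factor 2.90114488125, i.e. 190.1%.

190.1%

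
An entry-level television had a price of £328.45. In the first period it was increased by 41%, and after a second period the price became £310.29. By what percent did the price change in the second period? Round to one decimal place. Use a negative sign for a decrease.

After the first period: £328.45 × 1.41 = £463.1145.
Second-period multiplier: £310.29 ÷ £463.1145 ≈ 0.67001.
That is a change of -33.0%.

-33.0%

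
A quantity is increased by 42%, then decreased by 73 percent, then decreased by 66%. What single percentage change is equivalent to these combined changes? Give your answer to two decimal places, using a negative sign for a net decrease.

-86.96%

A 42% increase multiplies by 1.42.
Then a 73% decrease: 1.42 × 0.27 = 0.3834.
Then a 66% decrease: 0.3834 × 0.34 = 0.130356.
Overall factor 0.130356, i.e. -86.96%.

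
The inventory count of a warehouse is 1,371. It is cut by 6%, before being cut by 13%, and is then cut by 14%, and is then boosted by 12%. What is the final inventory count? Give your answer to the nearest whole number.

Apply the 6% decrease: 1,371 × 0.94 = 1288.74.
13% decrease: 1288.74 × 0.87 = 1121.2038.
After the 14% decrease: 1121.2038 × 0.86 = 964.235268.
Apply the 12% increase: 964.235268 × 1.12 = 1079.94350016 ≈ 1,080.

1,080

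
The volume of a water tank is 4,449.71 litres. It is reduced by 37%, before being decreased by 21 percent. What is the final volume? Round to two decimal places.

2,214.62 litres

Each change multiplies by a factor: 0.63 × 0.79 = 0.4977.
4,449.71 × 0.4977 = 2214.620667 ≈ 2,214.62.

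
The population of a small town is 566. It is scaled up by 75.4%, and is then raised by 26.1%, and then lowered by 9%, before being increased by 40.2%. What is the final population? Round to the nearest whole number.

1597

Apply the 75.4% increase: 566 × 1.754 = 992.764.
Apply the 26.1% increase: 992.764 × 1.261 = 1251.875404.
9% decrease: 1251.875404 × 0.91 = 1139.20661764.
Apply the 40.2% increase: 1139.20661764 × 1.402 = 1597.16767793128 ≈ 1597.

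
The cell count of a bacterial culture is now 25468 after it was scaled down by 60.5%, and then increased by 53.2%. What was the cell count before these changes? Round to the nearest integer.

The overall multiplier applied was 0.395 × 1.532 = 0.60514.
So the original cell count was 25468 ÷ 0.60514 ≈ 42086.

42086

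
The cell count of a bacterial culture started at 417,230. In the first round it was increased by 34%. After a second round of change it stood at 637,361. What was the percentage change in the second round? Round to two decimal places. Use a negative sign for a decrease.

After the first round: 417,230 × 1.34 = 559088.2.
Second-round multiplier: 637,361 ÷ 559088.2 ≈ 1.140001.
That is a change of 14.00%.

14.00%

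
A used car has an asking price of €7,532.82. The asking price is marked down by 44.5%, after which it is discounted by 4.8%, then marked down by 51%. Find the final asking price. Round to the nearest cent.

€1,950.22

Each change multiplies by a factor: 0.555 × 0.952 × 0.49 = 0.2588964.
€7,532.82 × 0.2588964 = €1950.219979848 ≈ €1,950.22.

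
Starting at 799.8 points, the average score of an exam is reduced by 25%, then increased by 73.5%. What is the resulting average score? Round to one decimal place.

1040.7 points

Apply the 25% decrease: 799.8 × 0.75 = 599.85.
Apply the 73.5% increase: 599.85 × 1.735 = 1040.73975 ≈ 1040.7.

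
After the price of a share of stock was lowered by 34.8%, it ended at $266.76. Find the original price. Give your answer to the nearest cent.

The overall multiplier applied was 0.652.
So the original price was $266.76 ÷ 0.652 ≈ $409.14.

$409.14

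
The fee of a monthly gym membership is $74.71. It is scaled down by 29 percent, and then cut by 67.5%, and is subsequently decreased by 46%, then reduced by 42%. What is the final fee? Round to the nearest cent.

29% decrease: $74.71 × 0.71 = $53.0441.
67.5% decrease: $53.0441 × 0.325 = $17.2393325.
46% decrease: $17.2393325 × 0.54 = $9.30923955.
42% decrease: $9.30923955 × 0.58 = $5.399358939 ≈ $5.40.

$5.40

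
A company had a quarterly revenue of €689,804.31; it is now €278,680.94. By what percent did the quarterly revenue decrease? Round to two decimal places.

59.60%

Change: €278,680.94 − €689,804.31 = -€411,123.37.
Relative to the original: -€411,123.37 ÷ €689,804.31 ≈ -59.60%.
So the quarterly revenue decreased by 59.60%.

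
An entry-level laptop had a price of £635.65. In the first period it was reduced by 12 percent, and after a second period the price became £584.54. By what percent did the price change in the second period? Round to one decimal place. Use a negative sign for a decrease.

4.5%

After the first period: £635.65 × 0.88 = £559.372.
Second-period multiplier: £584.54 ÷ £559.372 ≈ 1.04499.
That is a change of 4.5%.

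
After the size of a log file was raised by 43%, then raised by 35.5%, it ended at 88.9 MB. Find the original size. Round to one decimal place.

45.9 MB

The overall multiplier applied was 1.43 × 1.355 = 1.93765.
So the original size was 88.9 ÷ 1.93765 ≈ 45.9 MB.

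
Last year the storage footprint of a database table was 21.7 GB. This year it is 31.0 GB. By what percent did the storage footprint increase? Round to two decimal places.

Change: 31.0 − 21.7 = 9.3.
Relative to the original: 9.3 ÷ 21.7 ≈ 42.86%.
So the storage footprint increased by 42.86%.

42.86%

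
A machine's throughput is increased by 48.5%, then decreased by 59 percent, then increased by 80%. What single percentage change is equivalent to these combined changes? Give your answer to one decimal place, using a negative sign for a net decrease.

A 48.5% increase multiplies by 1.485.
Then a 59% decrease: 1.485 × 0.41 = 0.60885.
Then an 80% increase: 0.60885 × 1.8 = 1.09593.
Overall factor 1.09593, i.e. 9.6%.

9.6%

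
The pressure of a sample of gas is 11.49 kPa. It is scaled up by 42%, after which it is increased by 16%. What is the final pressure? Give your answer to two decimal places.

18.93 kPa

Each change multiplies by a factor: 1.42 × 1.16 = 1.6472.
11.49 × 1.6472 = 18.926328 ≈ 18.93.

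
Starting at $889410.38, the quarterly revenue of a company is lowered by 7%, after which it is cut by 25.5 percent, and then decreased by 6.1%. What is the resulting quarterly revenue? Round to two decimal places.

7% decrease: $889410.38 × 0.93 = $827151.6534.
25.5% decrease: $827151.6534 × 0.745 = $616227.981783.
After the 6.1% decrease: $616227.981783 × 0.939 = $578638.074894237 ≈ $578638.07.

$578638.07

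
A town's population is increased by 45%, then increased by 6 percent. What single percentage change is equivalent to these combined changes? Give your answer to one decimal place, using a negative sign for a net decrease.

53.7%

The combined multiplier is 1.45 × 1.06 = 1.537.
That corresponds to an increase of 53.7%.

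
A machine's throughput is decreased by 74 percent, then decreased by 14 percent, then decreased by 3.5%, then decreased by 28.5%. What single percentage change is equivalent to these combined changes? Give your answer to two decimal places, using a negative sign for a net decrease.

A 74% decrease multiplies by 0.26.
Then a 14% decrease: 0.26 × 0.86 = 0.2236.
Then a 3.5% decrease: 0.2236 × 0.965 = 0.215774.
Then a 28.5% decrease: 0.215774 × 0.715 = 0.15427841.
Overall factor 0.15427841, i.e. -84.57%.

-84.57%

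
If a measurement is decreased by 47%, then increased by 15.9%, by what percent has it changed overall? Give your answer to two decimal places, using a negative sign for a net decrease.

-38.57%

A 47% decrease multiplies by 0.53.
Then a 15.9% increase: 0.53 × 1.159 = 0.61427.
Overall factor 0.61427, i.e. -38.57%.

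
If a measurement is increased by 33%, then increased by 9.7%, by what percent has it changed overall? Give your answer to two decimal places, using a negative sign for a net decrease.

The combined multiplier is 1.33 × 1.097 = 1.45901.
That corresponds to an increase of 45.90%.

45.90%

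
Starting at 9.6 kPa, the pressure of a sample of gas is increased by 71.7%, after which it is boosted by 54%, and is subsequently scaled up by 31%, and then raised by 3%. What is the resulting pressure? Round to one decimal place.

34.3 kPa

Apply the 71.7% increase: 9.6 × 1.717 = 16.4832.
54% increase: 16.4832 × 1.54 = 25.384128.
After the 31% increase: 25.384128 × 1.31 = 33.25320768.
Apply the 3% increase: 33.25320768 × 1.03 = 34.2508039104 ≈ 34.3.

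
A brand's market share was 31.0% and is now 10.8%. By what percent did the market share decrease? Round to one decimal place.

The change is 10.8 − 31.0 = -20.2 percentage points.
Relative to the original 31.0%, that is -20.2 ÷ 31.0 ≈ -65.2%.
So the market share fell by 65.2%.

65.2%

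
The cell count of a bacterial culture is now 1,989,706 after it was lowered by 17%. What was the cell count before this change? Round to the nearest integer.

2,397,236

The overall multiplier applied was 0.83.
So the original cell count was 1,989,706 ÷ 0.83 ≈ 2,397,236.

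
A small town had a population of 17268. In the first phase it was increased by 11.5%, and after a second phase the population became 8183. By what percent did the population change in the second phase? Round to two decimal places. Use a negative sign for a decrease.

-57.50%

After the first phase: 17268 × 1.115 = 19253.82.
Second-phase multiplier: 8183 ÷ 19253.82 ≈ 0.425007.
That is a change of -57.50%.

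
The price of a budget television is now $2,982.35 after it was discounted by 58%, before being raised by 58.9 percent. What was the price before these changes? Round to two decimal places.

$4,468.74

The overall multiplier applied was 0.42 × 1.589 = 0.66738.
So the original price was $2,982.35 ÷ 0.66738 ≈ $4,468.74.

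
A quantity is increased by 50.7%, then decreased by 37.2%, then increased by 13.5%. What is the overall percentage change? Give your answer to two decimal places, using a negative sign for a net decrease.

The combined multiplier is 1.507 × 0.628 × 1.135 = 1.07415946.
That corresponds to an increase of 7.42%.

7.42%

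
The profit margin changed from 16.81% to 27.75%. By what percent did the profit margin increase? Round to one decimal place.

The change is 27.75 − 16.81 = 10.94 percentage points.
Relative to the original 16.81%, that is 10.94 ÷ 16.81 ≈ 65.1%.
So the profit margin rose by 65.1%.

65.1%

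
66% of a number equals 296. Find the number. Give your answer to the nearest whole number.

296 ÷ 0.66 ≈ 448.

448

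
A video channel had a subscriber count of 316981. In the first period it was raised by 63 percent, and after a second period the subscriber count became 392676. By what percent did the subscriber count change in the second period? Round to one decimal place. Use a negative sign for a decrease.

After the first period: 316981 × 1.63 = 516679.03.
Second-period multiplier: 392676 ÷ 516679.03 ≈ 0.76.
That is a change of -24.0%.

-24.0%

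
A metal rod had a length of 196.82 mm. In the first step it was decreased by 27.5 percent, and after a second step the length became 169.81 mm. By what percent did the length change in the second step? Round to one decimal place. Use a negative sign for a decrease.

After the first step: 196.82 × 0.725 = 142.6945.
Second-step multiplier: 169.81 ÷ 142.6945 ≈ 1.19002.
That is a change of 19.0%.

19.0%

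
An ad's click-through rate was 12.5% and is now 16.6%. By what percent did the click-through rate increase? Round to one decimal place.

32.8%

The change is 16.6 − 12.5 = 4.1 percentage points.
Relative to the original 12.5%, that is 4.1 ÷ 12.5 = 32.8%.
So the click-through rate rose by 32.8%.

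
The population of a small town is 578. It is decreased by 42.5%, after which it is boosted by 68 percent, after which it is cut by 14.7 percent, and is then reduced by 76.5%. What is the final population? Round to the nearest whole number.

112

After the 42.5% decrease: 578 × 0.575 = 332.35.
Apply the 68% increase: 332.35 × 1.68 = 558.348.
Apply the 14.7% decrease: 558.348 × 0.853 = 476.270844.
76.5% decrease: 476.270844 × 0.235 = 111.92364834 ≈ 112.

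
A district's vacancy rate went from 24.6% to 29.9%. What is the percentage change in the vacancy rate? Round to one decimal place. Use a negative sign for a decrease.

The change is 29.9 − 24.6 = 5.3 percentage points.
Relative to the original 24.6%, that is 5.3 ÷ 24.6 ≈ 21.5%.

21.5%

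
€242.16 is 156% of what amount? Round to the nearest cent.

€242.16 ÷ 1.56 ≈ €155.23.

€155.23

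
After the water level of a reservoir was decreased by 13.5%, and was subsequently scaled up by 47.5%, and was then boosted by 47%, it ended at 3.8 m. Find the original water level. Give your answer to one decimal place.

The overall multiplier applied was 0.865 × 1.475 × 1.47 = 1.87553625.
So the original water level was 3.8 ÷ 1.87553625 ≈ 2.0 m.

2.0 m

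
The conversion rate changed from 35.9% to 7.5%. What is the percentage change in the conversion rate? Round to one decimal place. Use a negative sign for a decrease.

-79.1%

The change is 7.5 − 35.9 = -28.4 percentage points.
Relative to the original 35.9%, that is -28.4 ÷ 35.9 ≈ -79.1%.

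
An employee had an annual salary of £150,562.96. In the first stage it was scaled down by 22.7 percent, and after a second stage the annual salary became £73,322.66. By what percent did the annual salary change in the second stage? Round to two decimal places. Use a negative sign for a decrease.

-37.00%

After the first stage: £150,562.96 × 0.773 = £116385.16808.
Second-stage multiplier: £73,322.66 ÷ £116385.16808 ≈ 0.63.
That is a change of -37.00%.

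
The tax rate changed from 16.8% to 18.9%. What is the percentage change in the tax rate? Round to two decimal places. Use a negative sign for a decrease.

12.50%

The change is 18.9 − 16.8 = 2.1 percentage points.
Relative to the original 16.8%, that is 2.1 ÷ 16.8 = 12.50%.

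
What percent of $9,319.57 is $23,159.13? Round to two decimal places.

248.50%

$23,159.13 ÷ $9,319.57 ≈ 248.50%.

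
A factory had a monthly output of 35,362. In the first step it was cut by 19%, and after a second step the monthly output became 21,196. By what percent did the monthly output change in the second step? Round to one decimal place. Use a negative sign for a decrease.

-26.0%

After the first step: 35,362 × 0.81 = 28643.22.
Second-step multiplier: 21,196 ÷ 28643.22 ≈ 0.74.
That is a change of -26.0%.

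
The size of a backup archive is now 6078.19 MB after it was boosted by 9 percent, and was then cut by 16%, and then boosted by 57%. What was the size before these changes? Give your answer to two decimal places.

4228.33 MB

The overall multiplier applied was 1.09 × 0.84 × 1.57 = 1.437492.
So the original size was 6078.19 ÷ 1.437492 ≈ 4228.33 MB.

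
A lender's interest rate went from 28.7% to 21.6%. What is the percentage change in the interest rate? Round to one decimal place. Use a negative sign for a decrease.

The change is 21.6 − 28.7 = -7.1 percentage points.
Relative to the original 28.7%, that is -7.1 ÷ 28.7 ≈ -24.7%.

-24.7%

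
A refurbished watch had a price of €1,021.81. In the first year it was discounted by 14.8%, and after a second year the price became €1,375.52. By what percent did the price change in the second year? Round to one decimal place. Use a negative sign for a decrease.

After the first year: €1,021.81 × 0.852 = €870.58212.
Second-year multiplier: €1,375.52 ÷ €870.58212 ≈ 1.58.
That is a change of 58.0%.

58.0%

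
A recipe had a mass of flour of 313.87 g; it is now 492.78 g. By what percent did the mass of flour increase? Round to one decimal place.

Change: 492.78 − 313.87 = 178.91.
Relative to the original: 178.91 ÷ 313.87 ≈ 57.0%.
So the mass of flour increased by 57.0%.

57.0%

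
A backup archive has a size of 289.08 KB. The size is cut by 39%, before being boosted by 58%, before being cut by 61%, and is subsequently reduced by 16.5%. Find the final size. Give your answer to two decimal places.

Each change multiplies by a factor: 0.61 × 1.58 × 0.39 × 0.835 = 0.31386147.
289.08 × 0.31386147 = 90.7310737476 ≈ 90.73.

90.73 KB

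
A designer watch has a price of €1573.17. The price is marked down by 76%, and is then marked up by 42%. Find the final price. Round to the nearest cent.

76% decrease: €1573.17 × 0.24 = €377.5608.
42% increase: €377.5608 × 1.42 = €536.136336 ≈ €536.14.

€536.14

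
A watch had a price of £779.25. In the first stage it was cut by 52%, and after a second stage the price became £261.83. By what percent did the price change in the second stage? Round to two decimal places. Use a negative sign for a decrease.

-30.00%

After the first stage: £779.25 × 0.48 = £374.04.
Second-stage multiplier: £261.83 ÷ £374.04 ≈ 0.700005.
That is a change of -30.00%.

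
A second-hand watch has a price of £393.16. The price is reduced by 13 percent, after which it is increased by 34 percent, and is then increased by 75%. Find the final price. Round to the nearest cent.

£802.11

Each change multiplies by a factor: 0.87 × 1.34 × 1.75 = 2.04015.
£393.16 × 2.04015 = £802.105374 ≈ £802.11.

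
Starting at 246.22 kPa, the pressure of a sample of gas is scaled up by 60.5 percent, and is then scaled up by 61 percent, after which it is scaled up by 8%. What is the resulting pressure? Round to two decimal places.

687.14 kPa

Each change multiplies by a factor: 1.605 × 1.61 × 1.08 = 2.790774.
246.22 × 2.790774 = 687.14437428 ≈ 687.14.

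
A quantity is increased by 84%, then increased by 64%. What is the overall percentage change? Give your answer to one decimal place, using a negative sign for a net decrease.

The combined multiplier is 1.84 × 1.64 = 3.0176.
That corresponds to an increase of 201.8%.

201.8%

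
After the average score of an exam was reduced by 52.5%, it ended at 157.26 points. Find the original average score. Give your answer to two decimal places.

331.07 points

The overall multiplier applied was 0.475.
So the original average score was 157.26 ÷ 0.475 ≈ 331.07 points.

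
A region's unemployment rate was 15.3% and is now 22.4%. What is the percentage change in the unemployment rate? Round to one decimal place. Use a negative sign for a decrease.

46.4%

The change is 22.4 − 15.3 = 7.1 percentage points.
Relative to the original 15.3%, that is 7.1 ÷ 15.3 ≈ 46.4%.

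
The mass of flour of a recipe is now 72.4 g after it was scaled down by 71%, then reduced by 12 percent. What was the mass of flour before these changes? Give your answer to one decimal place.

283.7 g

The overall multiplier applied was 0.29 × 0.88 = 0.2552.
So the original mass of flour was 72.4 ÷ 0.2552 ≈ 283.7 g.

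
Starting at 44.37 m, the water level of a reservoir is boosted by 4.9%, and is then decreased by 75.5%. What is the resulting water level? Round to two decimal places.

11.40 m

4.9% increase: 44.37 × 1.049 = 46.54413.
75.5% decrease: 46.54413 × 0.245 = 11.40331185 ≈ 11.40.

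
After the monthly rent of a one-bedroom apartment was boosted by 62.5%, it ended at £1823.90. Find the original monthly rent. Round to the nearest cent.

£1122.40

The overall multiplier applied was 1.625.
So the original monthly rent was £1823.90 ÷ 1.625 = £1122.40.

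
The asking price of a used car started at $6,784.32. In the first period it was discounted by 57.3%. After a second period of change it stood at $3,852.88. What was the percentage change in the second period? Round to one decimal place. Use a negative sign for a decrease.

33.0%

After the first period: $6,784.32 × 0.427 = $2896.90464.
Second-period multiplier: $3,852.88 ÷ $2896.90464 ≈ 1.33.
That is a change of 33.0%.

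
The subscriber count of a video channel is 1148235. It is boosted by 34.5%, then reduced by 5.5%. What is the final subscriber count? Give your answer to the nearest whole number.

1459435

After the 34.5% increase: 1148235 × 1.345 = 1544376.075.
Apply the 5.5% decrease: 1544376.075 × 0.945 = 1459435.390875 ≈ 1459435.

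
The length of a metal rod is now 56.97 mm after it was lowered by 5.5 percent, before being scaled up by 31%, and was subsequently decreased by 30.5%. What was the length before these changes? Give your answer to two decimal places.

The overall multiplier applied was 0.945 × 1.31 × 0.695 = 0.86037525.
So the original length was 56.97 ÷ 0.86037525 ≈ 66.22 mm.

66.22 mm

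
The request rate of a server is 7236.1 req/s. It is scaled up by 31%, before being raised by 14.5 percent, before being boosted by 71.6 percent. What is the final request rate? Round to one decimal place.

Apply the 31% increase: 7236.1 × 1.31 = 9479.291.
After the 14.5% increase: 9479.291 × 1.145 = 10853.788195.
Apply the 71.6% increase: 10853.788195 × 1.716 = 18625.10054262 ≈ 18625.1.

18625.1 req/s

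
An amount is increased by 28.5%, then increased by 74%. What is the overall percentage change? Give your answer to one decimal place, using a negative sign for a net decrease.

The combined multiplier is 1.285 × 1.74 = 2.2359.
That corresponds to an increase of 123.6%.

123.6%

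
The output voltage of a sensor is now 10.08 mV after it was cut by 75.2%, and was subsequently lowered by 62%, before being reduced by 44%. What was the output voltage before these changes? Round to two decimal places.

Undoing the 44% decrease: 10.08 ÷ 0.56 = 18.
Undoing the 62% decrease: 18 ÷ 0.38 ≈ 47.368421.
Undoing the 75.2% decrease: 47.368421 ÷ 0.248 ≈ 191.00 mV.

191.00 mV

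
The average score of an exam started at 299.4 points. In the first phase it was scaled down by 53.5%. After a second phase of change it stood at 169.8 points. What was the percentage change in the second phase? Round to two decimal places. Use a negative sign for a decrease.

21.96%

After the first phase: 299.4 × 0.465 = 139.221.
Second-phase multiplier: 169.8 ÷ 139.221 ≈ 1.219644.
That is a change of 21.96%.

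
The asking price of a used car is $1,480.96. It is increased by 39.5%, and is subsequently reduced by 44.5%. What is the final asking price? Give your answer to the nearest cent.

Each change multiplies by a factor: 1.395 × 0.555 = 0.774225.
$1,480.96 × 0.774225 = $1146.596256 ≈ $1,146.60.

$1,146.60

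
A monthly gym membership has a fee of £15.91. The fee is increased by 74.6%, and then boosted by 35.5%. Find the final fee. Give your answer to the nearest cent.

Each change multiplies by a factor: 1.746 × 1.355 = 2.36583.
£15.91 × 2.36583 = £37.6403553 ≈ £37.64.

£37.64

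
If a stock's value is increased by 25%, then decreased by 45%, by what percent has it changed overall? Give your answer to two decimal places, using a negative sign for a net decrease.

The combined multiplier is 1.25 × 0.55 = 0.6875.
That corresponds to a decrease of 31.25%.

-31.25%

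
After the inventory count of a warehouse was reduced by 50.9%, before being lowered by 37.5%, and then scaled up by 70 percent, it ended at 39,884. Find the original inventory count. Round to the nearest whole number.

76,452

Undoing the 70% increase: 39,884 ÷ 1.7 ≈ 23461.176471.
Undoing the 37.5% decrease: 23461.176471 ÷ 0.625 ≈ 37537.882354.
Undoing the 50.9% decrease: 37537.882354 ÷ 0.491 ≈ 76,452.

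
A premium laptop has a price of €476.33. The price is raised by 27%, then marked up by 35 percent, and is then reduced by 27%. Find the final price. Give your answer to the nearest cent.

€596.17

After the 27% increase: €476.33 × 1.27 = €604.9391.
Apply the 35% increase: €604.9391 × 1.35 = €816.667785.
After the 27% decrease: €816.667785 × 0.73 = €596.16748305 ≈ €596.17.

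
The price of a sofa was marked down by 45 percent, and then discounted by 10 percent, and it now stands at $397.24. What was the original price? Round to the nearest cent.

$802.51

Undoing the 10% decrease: $397.24 ÷ 0.9 ≈ $441.377778.
Undoing the 45% decrease: $441.377778 ÷ 0.55 ≈ $802.51.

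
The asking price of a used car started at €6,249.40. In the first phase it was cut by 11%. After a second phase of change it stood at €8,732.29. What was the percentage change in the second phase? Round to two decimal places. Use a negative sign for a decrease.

After the first phase: €6,249.40 × 0.89 = €5561.966.
Second-phase multiplier: €8,732.29 ÷ €5561.966 ≈ 1.570001.
That is a change of 57.00%.

57.00%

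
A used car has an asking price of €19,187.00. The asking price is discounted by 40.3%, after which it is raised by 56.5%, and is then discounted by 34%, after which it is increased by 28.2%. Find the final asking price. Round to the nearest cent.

€15,167.98

40.3% decrease: €19,187.00 × 0.597 = €11454.639.
Apply the 56.5% increase: €11454.639 × 1.565 = €17926.510035.
34% decrease: €17926.510035 × 0.66 = €11831.4966231.
Apply the 28.2% increase: €11831.4966231 × 1.282 = €15167.9786708142 ≈ €15,167.98.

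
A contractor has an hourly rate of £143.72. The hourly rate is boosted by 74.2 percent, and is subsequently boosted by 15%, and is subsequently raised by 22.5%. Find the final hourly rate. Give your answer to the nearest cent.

£352.69

74.2% increase: £143.72 × 1.742 = £250.36024.
Apply the 15% increase: £250.36024 × 1.15 = £287.914276.
22.5% increase: £287.914276 × 1.225 = £352.6949881 ≈ £352.69.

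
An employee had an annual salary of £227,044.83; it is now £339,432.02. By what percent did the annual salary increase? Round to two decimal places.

Change: £339,432.02 − £227,044.83 = £112,387.19.
Relative to the original: £112,387.19 ÷ £227,044.83 ≈ 49.50%.
So the annual salary increased by 49.50%.

49.50%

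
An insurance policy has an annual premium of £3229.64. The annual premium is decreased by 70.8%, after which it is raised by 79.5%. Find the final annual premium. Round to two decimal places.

£1692.78

70.8% decrease: £3229.64 × 0.292 = £943.05488.
79.5% increase: £943.05488 × 1.795 = £1692.7835096 ≈ £1692.78.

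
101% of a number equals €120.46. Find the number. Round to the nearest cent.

€119.27

€120.46 ÷ 1.01 ≈ €119.27.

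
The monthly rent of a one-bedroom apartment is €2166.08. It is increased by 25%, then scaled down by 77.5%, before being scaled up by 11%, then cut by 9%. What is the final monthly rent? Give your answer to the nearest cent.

€615.36

Apply the 25% increase: €2166.08 × 1.25 = €2707.6.
Apply the 77.5% decrease: €2707.6 × 0.225 = €609.21.
11% increase: €609.21 × 1.11 = €676.2231.
After the 9% decrease: €676.2231 × 0.91 = €615.363021 ≈ €615.36.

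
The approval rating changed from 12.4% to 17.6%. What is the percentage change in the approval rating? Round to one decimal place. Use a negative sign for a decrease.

41.9%

The change is 17.6 − 12.4 = 5.2 percentage points.
Relative to the original 12.4%, that is 5.2 ÷ 12.4 ≈ 41.9%.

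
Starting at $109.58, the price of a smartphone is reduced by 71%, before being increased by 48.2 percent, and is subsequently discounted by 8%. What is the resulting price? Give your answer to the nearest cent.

$43.33

After the 71% decrease: $109.58 × 0.29 = $31.7782.
Apply the 48.2% increase: $31.7782 × 1.482 = $47.0952924.
Apply the 8% decrease: $47.0952924 × 0.92 = $43.327669008 ≈ $43.33.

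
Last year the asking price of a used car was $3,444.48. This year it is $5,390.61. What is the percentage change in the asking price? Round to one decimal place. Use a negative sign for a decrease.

56.5%

Change: $5,390.61 − $3,444.48 = $1,946.13.
Relative to the original: $1,946.13 ÷ $3,444.48 ≈ 56.5%.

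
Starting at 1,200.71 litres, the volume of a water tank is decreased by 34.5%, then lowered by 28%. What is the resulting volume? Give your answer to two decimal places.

566.25 litres

Each change multiplies by a factor: 0.655 × 0.72 = 0.4716.
1,200.71 × 0.4716 = 566.254836 ≈ 566.25.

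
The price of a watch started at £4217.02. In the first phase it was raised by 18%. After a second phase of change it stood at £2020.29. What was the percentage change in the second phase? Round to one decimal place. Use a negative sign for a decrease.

After the first phase: £4217.02 × 1.18 = £4976.0836.
Second-phase multiplier: £2020.29 ÷ £4976.0836 ≈ 0.406.
That is a change of -59.4%.

-59.4%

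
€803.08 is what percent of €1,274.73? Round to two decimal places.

€803.08 ÷ €1,274.73 ≈ 63.00%.

63.00%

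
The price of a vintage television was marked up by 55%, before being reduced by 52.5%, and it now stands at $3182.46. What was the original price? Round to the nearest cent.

The overall multiplier applied was 1.55 × 0.475 = 0.73625.
So the original price was $3182.46 ÷ 0.73625 ≈ $4322.53.

$4322.53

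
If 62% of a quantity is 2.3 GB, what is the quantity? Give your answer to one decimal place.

3.7 GB

2.3 GB ÷ 0.62 ≈ 3.7 GB.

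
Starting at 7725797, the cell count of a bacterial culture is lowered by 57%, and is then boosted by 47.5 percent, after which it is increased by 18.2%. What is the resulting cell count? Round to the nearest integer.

5791903

Each change multiplies by a factor: 0.43 × 1.475 × 1.182 = 0.7496835.
7725797 × 0.7496835 = 5791902.5352495 ≈ 5791903.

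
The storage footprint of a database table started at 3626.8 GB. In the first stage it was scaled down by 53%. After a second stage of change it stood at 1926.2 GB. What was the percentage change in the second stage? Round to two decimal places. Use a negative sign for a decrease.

13.00%

After the first stage: 3626.8 × 0.47 = 1704.596.
Second-stage multiplier: 1926.2 ÷ 1704.596 ≈ 1.130004.
That is a change of 13.00%.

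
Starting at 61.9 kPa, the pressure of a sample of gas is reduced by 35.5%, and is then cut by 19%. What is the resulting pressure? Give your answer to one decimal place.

After the 35.5% decrease: 61.9 × 0.645 = 39.9255.
Apply the 19% decrease: 39.9255 × 0.81 = 32.339655 ≈ 32.3.

32.3 kPa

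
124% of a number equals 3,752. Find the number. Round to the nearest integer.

3,752 ÷ 1.24 ≈ 3,026.

3,026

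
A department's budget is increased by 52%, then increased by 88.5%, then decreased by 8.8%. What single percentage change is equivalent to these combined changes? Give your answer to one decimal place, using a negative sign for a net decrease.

161.3%

The combined multiplier is 1.52 × 1.885 × 0.912 = 2.6130624.
That corresponds to an increase of 161.3%.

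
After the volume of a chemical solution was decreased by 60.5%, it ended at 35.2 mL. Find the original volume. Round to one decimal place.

The overall multiplier applied was 0.395.
So the original volume was 35.2 ÷ 0.395 ≈ 89.1 mL.

89.1 mL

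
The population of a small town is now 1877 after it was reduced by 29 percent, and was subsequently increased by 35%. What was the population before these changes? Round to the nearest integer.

1958

The overall multiplier applied was 0.71 × 1.35 = 0.9585.
So the original population was 1877 ÷ 0.9585 ≈ 1958.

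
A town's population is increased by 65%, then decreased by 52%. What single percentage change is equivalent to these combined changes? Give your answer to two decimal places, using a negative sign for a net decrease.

A 65% increase multiplies by 1.65.
Then a 52% decrease: 1.65 × 0.48 = 0.792.
Overall factor 0.792, i.e. -20.80%.

-20.80%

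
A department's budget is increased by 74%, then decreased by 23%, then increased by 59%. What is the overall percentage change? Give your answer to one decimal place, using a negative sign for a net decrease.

113.0%

A 74% increase multiplies by 1.74.
Then a 23% decrease: 1.74 × 0.77 = 1.3398.
Then a 59% increase: 1.3398 × 1.59 = 2.130282.
Overall factor 2.130282, i.e. 113.0%.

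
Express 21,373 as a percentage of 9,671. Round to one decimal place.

221.0%

21,373 ÷ 9,671 ≈ 221.0%.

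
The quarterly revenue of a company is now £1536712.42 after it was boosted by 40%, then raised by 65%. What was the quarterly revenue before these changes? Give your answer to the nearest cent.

Undoing the 65% increase: £1536712.42 ÷ 1.65 ≈ £931340.860606.
Undoing the 40% increase: £931340.860606 ÷ 1.4 ≈ £665243.47.

£665243.47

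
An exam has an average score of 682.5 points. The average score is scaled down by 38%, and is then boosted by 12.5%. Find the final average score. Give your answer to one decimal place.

Apply the 38% decrease: 682.5 × 0.62 = 423.15.
Apply the 12.5% increase: 423.15 × 1.125 = 476.04375 ≈ 476.0.

476.0 points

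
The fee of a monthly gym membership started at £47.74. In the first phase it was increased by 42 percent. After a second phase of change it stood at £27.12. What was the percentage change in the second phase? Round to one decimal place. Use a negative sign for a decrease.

After the first phase: £47.74 × 1.42 = £67.7908.
Second-phase multiplier: £27.12 ÷ £67.7908 ≈ 0.40005.
That is a change of -60.0%.

-60.0%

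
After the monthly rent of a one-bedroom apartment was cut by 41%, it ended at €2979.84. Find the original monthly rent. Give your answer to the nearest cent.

€5050.58

The overall multiplier applied was 0.59.
So the original monthly rent was €2979.84 ÷ 0.59 ≈ €5050.58.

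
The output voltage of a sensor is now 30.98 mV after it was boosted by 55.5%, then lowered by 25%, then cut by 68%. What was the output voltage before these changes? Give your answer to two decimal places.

The overall multiplier applied was 1.555 × 0.75 × 0.32 = 0.3732.
So the original output voltage was 30.98 ÷ 0.3732 ≈ 83.01 mV.

83.01 mV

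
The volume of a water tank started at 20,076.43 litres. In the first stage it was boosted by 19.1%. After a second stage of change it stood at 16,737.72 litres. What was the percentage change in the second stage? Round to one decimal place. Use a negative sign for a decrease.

After the first stage: 20,076.43 × 1.191 = 23911.02813.
Second-stage multiplier: 16,737.72 ÷ 23911.02813 ≈ 0.7.
That is a change of -30.0%.

-30.0%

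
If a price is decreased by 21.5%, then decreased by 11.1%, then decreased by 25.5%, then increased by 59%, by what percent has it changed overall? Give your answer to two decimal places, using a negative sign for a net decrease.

-17.33%

The combined multiplier is 0.785 × 0.889 × 0.745 × 1.59 = 0.82665598575.
That corresponds to a decrease of 17.33%.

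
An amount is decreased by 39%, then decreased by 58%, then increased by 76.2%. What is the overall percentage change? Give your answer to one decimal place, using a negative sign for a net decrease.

-54.9%

The combined multiplier is 0.61 × 0.42 × 1.762 = 0.4514244.
That corresponds to a decrease of 54.9%.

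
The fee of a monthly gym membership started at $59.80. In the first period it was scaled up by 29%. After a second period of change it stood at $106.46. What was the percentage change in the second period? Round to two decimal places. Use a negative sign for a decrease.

38.01%

After the first period: $59.80 × 1.29 = $77.142.
Second-period multiplier: $106.46 ÷ $77.142 ≈ 1.380052.
That is a change of 38.01%.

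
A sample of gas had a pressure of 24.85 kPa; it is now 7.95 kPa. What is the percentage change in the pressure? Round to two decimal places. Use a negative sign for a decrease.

Change: 7.95 − 24.85 = -16.90.
Relative to the original: -16.90 ÷ 24.85 ≈ -68.01%.

-68.01%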